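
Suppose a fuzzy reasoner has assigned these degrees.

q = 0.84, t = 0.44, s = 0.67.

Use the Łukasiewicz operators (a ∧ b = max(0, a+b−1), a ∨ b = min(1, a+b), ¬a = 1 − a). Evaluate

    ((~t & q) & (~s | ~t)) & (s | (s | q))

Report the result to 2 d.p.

~t = 1 − 0.44 = 0.56
~t & q = max(0, a+b−1) on (0.56, 0.84) = 0.40
~s = 1 − 0.67 = 0.33
~t = 1 − 0.44 = 0.56
~s | ~t = min(1, a+b) on (0.33, 0.56) = 0.89
(~t & q) & (~s | ~t) = max(0, a+b−1) on (0.40, 0.89) = 0.29
s | q = min(1, a+b) on (0.67, 0.84) = 1.00
s | (s | q) = min(1, a+b) on (0.67, 1.00) = 1.00
((~t & q) & (~s | ~t)) & (s | (s | q)) = max(0, a+b−1) on (0.29, 1.00) = 0.29

0.29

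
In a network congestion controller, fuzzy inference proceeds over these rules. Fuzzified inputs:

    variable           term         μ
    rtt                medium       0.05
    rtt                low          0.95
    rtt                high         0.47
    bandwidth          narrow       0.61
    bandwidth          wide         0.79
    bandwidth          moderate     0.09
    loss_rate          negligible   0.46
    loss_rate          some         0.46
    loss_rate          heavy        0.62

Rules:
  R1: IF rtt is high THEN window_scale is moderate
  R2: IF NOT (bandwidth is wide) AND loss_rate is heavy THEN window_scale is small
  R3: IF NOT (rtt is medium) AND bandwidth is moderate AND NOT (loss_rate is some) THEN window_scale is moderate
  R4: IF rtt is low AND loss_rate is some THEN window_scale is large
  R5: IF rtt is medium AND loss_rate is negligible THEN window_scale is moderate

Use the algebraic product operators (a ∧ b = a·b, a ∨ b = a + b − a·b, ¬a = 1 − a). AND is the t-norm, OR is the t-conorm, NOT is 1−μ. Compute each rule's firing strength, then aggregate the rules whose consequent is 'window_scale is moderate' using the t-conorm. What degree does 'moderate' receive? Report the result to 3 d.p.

R1: high=0.47 → w = 0.4700
R2: ¬wide=1−0.79=0.21, heavy=0.62; AND[a·b] → w = 0.1302
R3: ¬medium=1−0.05=0.95, moderate=0.09, ¬some=1−0.46=0.54; AND[a·b] → w = 0.0462
R4: low=0.95, some=0.46; AND[a·b] → w = 0.4370
R5: medium=0.05, negligible=0.46; AND[a·b] → w = 0.0230
Rules with consequent 'moderate': {R1, R3, R5} → strengths 0.4700, 0.0462, 0.0230
Aggregate via t-conorm [a + b − a·b]: 0.5061

0.506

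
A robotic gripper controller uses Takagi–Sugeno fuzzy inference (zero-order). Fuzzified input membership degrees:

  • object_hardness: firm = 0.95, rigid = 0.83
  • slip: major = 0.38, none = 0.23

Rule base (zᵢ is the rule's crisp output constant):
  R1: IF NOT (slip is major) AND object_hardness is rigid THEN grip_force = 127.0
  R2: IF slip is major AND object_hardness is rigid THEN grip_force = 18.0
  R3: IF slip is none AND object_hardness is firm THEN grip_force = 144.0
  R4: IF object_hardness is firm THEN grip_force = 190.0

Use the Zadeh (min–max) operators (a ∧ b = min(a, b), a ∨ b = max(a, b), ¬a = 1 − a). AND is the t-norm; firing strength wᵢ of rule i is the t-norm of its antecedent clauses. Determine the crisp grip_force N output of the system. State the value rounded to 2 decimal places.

R1 (z=127.0): ¬major=1−0.38=0.62, rigid=0.83; AND[min(a, b)] → w = 0.62
R2 (z=18.0): major=0.38, rigid=0.83; AND[min(a, b)] → w = 0.38
R3 (z=144.0): none=0.23, firm=0.95; AND[min(a, b)] → w = 0.23
R4 (z=190.0): firm=0.95 → w = 0.95
Weighted average = (0.62·127.0 + 0.38·18.0 + 0.23·144.0 + 0.95·190.0) / (0.62 + 0.38 + 0.23 + 0.95)
  = 299.2000 / 2.1800 = 137.25

137.25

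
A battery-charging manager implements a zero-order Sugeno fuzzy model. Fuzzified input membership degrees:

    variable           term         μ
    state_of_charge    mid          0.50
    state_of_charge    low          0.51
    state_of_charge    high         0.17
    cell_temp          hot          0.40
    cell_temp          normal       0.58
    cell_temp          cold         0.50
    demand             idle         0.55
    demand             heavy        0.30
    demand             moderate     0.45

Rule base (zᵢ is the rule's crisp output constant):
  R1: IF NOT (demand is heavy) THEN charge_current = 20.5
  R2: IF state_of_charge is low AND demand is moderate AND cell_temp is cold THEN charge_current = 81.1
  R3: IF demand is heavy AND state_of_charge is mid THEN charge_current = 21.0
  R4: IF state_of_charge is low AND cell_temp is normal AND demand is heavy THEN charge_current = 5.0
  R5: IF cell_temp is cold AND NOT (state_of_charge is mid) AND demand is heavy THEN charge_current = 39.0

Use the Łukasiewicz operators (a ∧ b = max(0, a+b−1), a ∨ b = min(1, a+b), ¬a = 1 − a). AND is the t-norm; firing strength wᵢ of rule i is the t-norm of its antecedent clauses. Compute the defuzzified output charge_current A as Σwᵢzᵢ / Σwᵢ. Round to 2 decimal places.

R1 (z=20.5): ¬heavy=1−0.30=0.70 → w = 0.70
R2 (z=81.1): low=0.51, moderate=0.45, cold=0.50; AND[max(0, a+b−1)] → w = 0.00
R3 (z=21.0): heavy=0.30, mid=0.50; AND[max(0, a+b−1)] → w = 0.00
R4 (z=5.0): low=0.51, normal=0.58, heavy=0.30; AND[max(0, a+b−1)] → w = 0.00
R5 (z=39.0): cold=0.50, ¬mid=1−0.50=0.50, heavy=0.30; AND[max(0, a+b−1)] → w = 0.00
Weighted average = (0.70·20.5 + 0.00·81.1 + 0.00·21.0 + 0.00·5.0 + 0.00·39.0) / (0.70 + 0.00 + 0.00 + 0.00 + 0.00)
  = 14.3500 / 0.7000 = 20.50

20.50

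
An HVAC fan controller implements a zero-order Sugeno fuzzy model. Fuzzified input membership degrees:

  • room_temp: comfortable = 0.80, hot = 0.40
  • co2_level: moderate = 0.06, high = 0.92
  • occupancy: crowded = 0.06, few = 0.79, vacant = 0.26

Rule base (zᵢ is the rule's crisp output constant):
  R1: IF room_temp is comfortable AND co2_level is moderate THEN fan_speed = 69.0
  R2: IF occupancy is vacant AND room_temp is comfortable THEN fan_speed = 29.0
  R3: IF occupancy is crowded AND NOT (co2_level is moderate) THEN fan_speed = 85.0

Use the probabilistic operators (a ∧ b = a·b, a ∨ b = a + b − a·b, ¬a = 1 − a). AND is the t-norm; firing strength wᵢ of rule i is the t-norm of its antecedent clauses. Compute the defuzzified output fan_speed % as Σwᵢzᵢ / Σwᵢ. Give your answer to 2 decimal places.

R1 (z=69.0): comfortable=0.80, moderate=0.06; AND[a·b] → w = 0.0480
R2 (z=29.0): vacant=0.26, comfortable=0.80; AND[a·b] → w = 0.2080
R3 (z=85.0): crowded=0.06, ¬moderate=1−0.06=0.94; AND[a·b] → w = 0.0564
Weighted average = (0.0480·69.0 + 0.2080·29.0 + 0.0564·85.0) / (0.0480 + 0.2080 + 0.0564)
  = 14.1380 / 0.3124 = 45.26

45.26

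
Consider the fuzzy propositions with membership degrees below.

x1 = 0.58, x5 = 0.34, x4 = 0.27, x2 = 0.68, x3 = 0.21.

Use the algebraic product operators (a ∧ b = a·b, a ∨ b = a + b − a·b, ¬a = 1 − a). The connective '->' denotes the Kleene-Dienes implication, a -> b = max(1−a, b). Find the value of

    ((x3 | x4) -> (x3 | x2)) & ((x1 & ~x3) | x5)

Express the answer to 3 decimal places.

0.480

x3 | x4 = a + b − a·b on (0.2100, 0.2700) = 0.4233
x3 | x2 = a + b − a·b on (0.2100, 0.6800) = 0.7472
(x3 | x4) -> (x3 | x2)  [Kleene-Dienes: max(1−a, b)] with a=0.4233, b=0.7472 → 0.7472
~x3 = 1 − 0.2100 = 0.7900
x1 & ~x3 = a·b on (0.5800, 0.7900) = 0.4582
(x1 & ~x3) | x5 = a + b − a·b on (0.4582, 0.3400) = 0.6424
((x3 | x4) -> (x3 | x2)) & ((x1 & ~x3) | x5) = a·b on (0.7472, 0.6424) = 0.4800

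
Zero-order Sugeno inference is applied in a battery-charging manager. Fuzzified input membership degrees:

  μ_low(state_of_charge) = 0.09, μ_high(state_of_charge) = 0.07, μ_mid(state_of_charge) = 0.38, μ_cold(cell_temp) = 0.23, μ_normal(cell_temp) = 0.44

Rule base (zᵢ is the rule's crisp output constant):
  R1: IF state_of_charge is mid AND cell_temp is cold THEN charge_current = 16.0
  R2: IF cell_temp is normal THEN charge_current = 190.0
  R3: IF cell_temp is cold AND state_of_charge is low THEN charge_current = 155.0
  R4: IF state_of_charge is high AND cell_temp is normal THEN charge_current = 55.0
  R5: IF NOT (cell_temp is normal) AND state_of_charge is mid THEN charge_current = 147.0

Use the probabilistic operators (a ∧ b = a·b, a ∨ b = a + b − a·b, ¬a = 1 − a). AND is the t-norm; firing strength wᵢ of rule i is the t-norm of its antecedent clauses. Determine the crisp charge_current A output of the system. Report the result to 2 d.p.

R1 (z=16.0): mid=0.38, cold=0.23; AND[a·b] → w = 0.0874
R2 (z=190.0): normal=0.44 → w = 0.4400
R3 (z=155.0): cold=0.23, low=0.09; AND[a·b] → w = 0.0207
R4 (z=55.0): high=0.07, normal=0.44; AND[a·b] → w = 0.0308
R5 (z=147.0): ¬normal=1−0.44=0.56, mid=0.38; AND[a·b] → w = 0.2128
Weighted average = (0.0874·16.0 + 0.4400·190.0 + 0.0207·155.0 + 0.0308·55.0 + 0.2128·147.0) / (0.0874 + 0.4400 + 0.0207 + 0.0308 + 0.2128)
  = 121.1825 / 0.7917 = 153.07

153.07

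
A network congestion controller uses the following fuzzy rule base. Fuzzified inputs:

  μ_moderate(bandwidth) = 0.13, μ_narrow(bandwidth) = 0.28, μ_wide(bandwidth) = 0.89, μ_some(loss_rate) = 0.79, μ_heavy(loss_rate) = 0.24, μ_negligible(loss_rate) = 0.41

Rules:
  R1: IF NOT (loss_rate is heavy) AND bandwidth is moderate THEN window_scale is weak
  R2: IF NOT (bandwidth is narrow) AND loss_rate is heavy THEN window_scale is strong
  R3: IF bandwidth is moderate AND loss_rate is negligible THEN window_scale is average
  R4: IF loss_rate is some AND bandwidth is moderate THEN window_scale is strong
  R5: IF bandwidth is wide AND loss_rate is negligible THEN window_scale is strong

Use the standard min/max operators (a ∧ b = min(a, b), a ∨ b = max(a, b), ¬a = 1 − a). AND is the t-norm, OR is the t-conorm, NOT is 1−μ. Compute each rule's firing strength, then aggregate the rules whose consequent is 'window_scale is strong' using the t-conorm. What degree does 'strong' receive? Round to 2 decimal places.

R1: ¬heavy=1−0.24=0.76, moderate=0.13; AND[min(a, b)] → w = 0.13
R2: ¬narrow=1−0.28=0.72, heavy=0.24; AND[min(a, b)] → w = 0.24
R3: moderate=0.13, negligible=0.41; AND[min(a, b)] → w = 0.13
R4: some=0.79, moderate=0.13; AND[min(a, b)] → w = 0.13
R5: wide=0.89, negligible=0.41; AND[min(a, b)] → w = 0.41
Rules with consequent 'strong': {R2, R4, R5} → strengths 0.24, 0.13, 0.41
Aggregate via t-conorm [max(a, b)]: 0.41

0.41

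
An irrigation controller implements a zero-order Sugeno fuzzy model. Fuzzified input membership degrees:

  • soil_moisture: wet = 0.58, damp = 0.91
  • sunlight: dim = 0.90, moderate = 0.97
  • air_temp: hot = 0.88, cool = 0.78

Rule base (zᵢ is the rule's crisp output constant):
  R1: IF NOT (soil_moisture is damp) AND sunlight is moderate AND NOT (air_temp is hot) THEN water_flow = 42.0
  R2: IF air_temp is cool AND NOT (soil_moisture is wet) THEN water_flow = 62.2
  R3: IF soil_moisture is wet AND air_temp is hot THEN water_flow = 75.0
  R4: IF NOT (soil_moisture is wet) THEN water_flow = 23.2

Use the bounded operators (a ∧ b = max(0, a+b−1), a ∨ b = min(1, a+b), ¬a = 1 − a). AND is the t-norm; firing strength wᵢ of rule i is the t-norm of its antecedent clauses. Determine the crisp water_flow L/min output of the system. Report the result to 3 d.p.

52.485

R1 (z=42.0): ¬damp=1−0.91=0.09, moderate=0.97, ¬hot=1−0.88=0.12; AND[max(0, a+b−1)] → w = 0.00
R2 (z=62.2): cool=0.78, ¬wet=1−0.58=0.42; AND[max(0, a+b−1)] → w = 0.20
R3 (z=75.0): wet=0.58, hot=0.88; AND[max(0, a+b−1)] → w = 0.46
R4 (z=23.2): ¬wet=1−0.58=0.42 → w = 0.42
Weighted average = (0.00·42.0 + 0.20·62.2 + 0.46·75.0 + 0.42·23.2) / (0.00 + 0.20 + 0.46 + 0.42)
  = 56.6840 / 1.0800 = 52.485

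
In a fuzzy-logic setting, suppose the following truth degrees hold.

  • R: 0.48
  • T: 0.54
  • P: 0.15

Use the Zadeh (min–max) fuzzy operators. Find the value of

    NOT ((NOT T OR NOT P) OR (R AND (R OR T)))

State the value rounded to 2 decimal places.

NOT T = 1 − 0.54 = 0.46
NOT P = 1 − 0.15 = 0.85
NOT T OR NOT P = max(a, b) on (0.46, 0.85) = 0.85
R OR T = max(a, b) on (0.48, 0.54) = 0.54
R AND (R OR T) = min(a, b) on (0.48, 0.54) = 0.48
(NOT T OR NOT P) OR (R AND (R OR T)) = max(a, b) on (0.85, 0.48) = 0.85
NOT ((NOT T OR NOT P) OR (R AND (R OR T))) = 1 − 0.85 = 0.15

0.15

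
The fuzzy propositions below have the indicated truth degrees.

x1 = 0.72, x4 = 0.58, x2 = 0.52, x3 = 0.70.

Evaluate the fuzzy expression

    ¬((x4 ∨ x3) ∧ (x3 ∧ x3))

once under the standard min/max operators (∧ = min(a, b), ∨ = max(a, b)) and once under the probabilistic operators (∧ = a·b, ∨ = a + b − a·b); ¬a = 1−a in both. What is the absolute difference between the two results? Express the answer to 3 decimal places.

0.272

Under standard min/max:
  x4 ∨ x3 = max(a, b) on (0.58, 0.70) = 0.70
  x3 ∧ x3 = min(a, b) on (0.70, 0.70) = 0.70
  (x4 ∨ x3) ∧ (x3 ∧ x3) = min(a, b) on (0.70, 0.70) = 0.70
  ¬((x4 ∨ x3) ∧ (x3 ∧ x3)) = 1 − 0.70 = 0.30
  → value = 0.3000
Under probabilistic:
  x4 ∨ x3 = a + b − a·b on (0.5800, 0.7000) = 0.8740
  x3 ∧ x3 = a·b on (0.7000, 0.7000) = 0.4900
  (x4 ∨ x3) ∧ (x3 ∧ x3) = a·b on (0.8740, 0.4900) = 0.4283
  ¬((x4 ∨ x3) ∧ (x3 ∧ x3)) = 1 − 0.4283 = 0.5717
  → value = 0.5717
|0.3000 − 0.5717| = 0.272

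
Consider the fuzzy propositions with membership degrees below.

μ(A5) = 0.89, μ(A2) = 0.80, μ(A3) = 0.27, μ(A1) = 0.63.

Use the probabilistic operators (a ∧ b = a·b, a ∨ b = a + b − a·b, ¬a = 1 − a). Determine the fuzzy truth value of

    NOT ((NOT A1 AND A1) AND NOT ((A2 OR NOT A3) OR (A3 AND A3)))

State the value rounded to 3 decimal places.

NOT A1 = 1 − 0.6300 = 0.3700
NOT A1 AND A1 = a·b on (0.3700, 0.6300) = 0.2331
NOT A3 = 1 − 0.2700 = 0.7300
A2 OR NOT A3 = a + b − a·b on (0.8000, 0.7300) = 0.9460
A3 AND A3 = a·b on (0.2700, 0.2700) = 0.0729
(A2 OR NOT A3) OR (A3 AND A3) = a + b − a·b on (0.9460, 0.0729) = 0.9499
NOT ((A2 OR NOT A3) OR (A3 AND A3)) = 1 − 0.9499 = 0.0501
(NOT A1 AND A1) AND NOT ((A2 OR NOT A3) OR (A3 AND A3)) = a·b on (0.2331, 0.0501) = 0.0117
NOT ((NOT A1 AND A1) AND NOT ((A2 OR NOT A3) OR (A3 AND A3))) = 1 − 0.0117 = 0.9883

0.988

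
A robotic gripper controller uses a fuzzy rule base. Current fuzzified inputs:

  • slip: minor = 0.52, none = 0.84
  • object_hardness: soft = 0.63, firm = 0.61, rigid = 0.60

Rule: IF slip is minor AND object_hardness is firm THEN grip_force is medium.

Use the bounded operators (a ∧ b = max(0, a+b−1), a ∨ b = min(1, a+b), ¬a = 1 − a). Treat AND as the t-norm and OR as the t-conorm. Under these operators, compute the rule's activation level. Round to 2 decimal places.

0.13

firing strength: minor=0.52, firm=0.61; AND[max(0, a+b−1)] → w = 0.13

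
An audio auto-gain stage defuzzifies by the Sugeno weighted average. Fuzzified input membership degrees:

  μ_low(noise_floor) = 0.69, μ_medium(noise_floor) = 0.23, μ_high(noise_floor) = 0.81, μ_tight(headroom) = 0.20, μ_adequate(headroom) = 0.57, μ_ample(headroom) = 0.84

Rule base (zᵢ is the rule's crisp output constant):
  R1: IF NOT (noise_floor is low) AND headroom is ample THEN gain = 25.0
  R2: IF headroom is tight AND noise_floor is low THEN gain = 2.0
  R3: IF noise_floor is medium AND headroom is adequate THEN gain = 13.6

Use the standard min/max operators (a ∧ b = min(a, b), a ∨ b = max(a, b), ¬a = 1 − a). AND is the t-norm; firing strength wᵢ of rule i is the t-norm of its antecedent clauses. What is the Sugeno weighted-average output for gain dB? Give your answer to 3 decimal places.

R1 (z=25.0): ¬low=1−0.69=0.31, ample=0.84; AND[min(a, b)] → w = 0.31
R2 (z=2.0): tight=0.20, low=0.69; AND[min(a, b)] → w = 0.20
R3 (z=13.6): medium=0.23, adequate=0.57; AND[min(a, b)] → w = 0.23
Weighted average = (0.31·25.0 + 0.20·2.0 + 0.23·13.6) / (0.31 + 0.20 + 0.23)
  = 11.2780 / 0.7400 = 15.241

15.241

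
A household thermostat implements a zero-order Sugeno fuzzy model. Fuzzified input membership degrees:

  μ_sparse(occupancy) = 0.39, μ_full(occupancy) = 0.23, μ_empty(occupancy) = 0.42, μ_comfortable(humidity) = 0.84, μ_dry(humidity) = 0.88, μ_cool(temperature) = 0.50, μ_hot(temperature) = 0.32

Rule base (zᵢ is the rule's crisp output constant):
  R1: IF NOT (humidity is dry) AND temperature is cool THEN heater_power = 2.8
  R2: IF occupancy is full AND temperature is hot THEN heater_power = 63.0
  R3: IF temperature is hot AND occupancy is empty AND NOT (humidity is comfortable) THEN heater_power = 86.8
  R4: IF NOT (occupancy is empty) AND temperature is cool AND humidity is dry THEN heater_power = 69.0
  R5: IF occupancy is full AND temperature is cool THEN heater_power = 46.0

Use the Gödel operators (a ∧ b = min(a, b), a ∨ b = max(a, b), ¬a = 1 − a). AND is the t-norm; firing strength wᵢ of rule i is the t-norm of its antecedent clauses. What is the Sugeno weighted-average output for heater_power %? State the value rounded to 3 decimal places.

R1 (z=2.8): ¬dry=1−0.88=0.12, cool=0.50; AND[min(a, b)] → w = 0.12
R2 (z=63.0): full=0.23, hot=0.32; AND[min(a, b)] → w = 0.23
R3 (z=86.8): hot=0.32, empty=0.42, ¬comfortable=1−0.84=0.16; AND[min(a, b)] → w = 0.16
R4 (z=69.0): ¬empty=1−0.42=0.58, cool=0.50, dry=0.88; AND[min(a, b)] → w = 0.50
R5 (z=46.0): full=0.23, cool=0.50; AND[min(a, b)] → w = 0.23
Weighted average = (0.12·2.8 + 0.23·63.0 + 0.16·86.8 + 0.50·69.0 + 0.23·46.0) / (0.12 + 0.23 + 0.16 + 0.50 + 0.23)
  = 73.7940 / 1.2400 = 59.511

59.511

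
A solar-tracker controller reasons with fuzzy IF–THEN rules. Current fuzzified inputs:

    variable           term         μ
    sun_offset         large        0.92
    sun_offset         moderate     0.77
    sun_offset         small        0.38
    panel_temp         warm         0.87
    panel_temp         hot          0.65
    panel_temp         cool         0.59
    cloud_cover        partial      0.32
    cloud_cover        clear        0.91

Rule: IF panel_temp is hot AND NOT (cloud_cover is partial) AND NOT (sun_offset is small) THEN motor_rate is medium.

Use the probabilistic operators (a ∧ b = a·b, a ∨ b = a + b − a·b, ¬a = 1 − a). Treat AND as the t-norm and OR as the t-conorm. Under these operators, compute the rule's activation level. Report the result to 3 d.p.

firing strength: hot=0.65, ¬partial=1−0.32=0.68, ¬small=1−0.38=0.62; AND[a·b] → w = 0.2740

0.274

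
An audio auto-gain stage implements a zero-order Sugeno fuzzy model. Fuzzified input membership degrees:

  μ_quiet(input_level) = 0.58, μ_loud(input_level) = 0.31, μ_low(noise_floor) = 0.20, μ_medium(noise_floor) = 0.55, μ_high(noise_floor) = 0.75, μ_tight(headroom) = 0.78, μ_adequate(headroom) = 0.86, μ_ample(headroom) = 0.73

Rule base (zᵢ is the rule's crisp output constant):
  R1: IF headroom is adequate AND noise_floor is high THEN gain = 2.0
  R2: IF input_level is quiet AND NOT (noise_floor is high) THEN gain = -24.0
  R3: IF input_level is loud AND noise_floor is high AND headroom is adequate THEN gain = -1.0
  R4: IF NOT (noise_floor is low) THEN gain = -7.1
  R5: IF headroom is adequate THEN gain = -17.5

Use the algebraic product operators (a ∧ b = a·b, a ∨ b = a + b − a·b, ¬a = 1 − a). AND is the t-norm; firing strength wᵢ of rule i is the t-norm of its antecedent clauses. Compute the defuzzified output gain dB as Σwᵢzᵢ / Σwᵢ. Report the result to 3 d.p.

-8.725

R1 (z=2.0): adequate=0.86, high=0.75; AND[a·b] → w = 0.6450
R2 (z=-24.0): quiet=0.58, ¬high=1−0.75=0.25; AND[a·b] → w = 0.1450
R3 (z=-1.0): loud=0.31, high=0.75, adequate=0.86; AND[a·b] → w = 0.1999
R4 (z=-7.1): ¬low=1−0.20=0.80 → w = 0.8000
R5 (z=-17.5): adequate=0.86 → w = 0.8600
Weighted average = (0.6450·2.0 + 0.1450·-24.0 + 0.1999·-1.0 + 0.8000·-7.1 + 0.8600·-17.5) / (0.6450 + 0.1450 + 0.1999 + 0.8000 + 0.8600)
  = -23.1199 / 2.6500 = -8.725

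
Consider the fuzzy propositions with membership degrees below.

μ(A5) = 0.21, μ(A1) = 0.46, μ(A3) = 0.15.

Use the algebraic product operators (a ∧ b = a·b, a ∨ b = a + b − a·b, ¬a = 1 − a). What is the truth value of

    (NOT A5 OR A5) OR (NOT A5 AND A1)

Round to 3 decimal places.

NOT A5 = 1 − 0.2100 = 0.7900
NOT A5 OR A5 = a + b − a·b on (0.7900, 0.2100) = 0.8341
NOT A5 = 1 − 0.2100 = 0.7900
NOT A5 AND A1 = a·b on (0.7900, 0.4600) = 0.3634
(NOT A5 OR A5) OR (NOT A5 AND A1) = a + b − a·b on (0.8341, 0.3634) = 0.8944

0.894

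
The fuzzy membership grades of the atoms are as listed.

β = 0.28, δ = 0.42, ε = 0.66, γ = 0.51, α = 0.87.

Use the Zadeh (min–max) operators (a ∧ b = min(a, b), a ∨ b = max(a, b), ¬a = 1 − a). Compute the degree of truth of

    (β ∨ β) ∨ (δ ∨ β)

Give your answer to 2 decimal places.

β ∨ β = max(a, b) on (0.28, 0.28) = 0.28
δ ∨ β = max(a, b) on (0.42, 0.28) = 0.42
(β ∨ β) ∨ (δ ∨ β) = max(a, b) on (0.28, 0.42) = 0.42

0.42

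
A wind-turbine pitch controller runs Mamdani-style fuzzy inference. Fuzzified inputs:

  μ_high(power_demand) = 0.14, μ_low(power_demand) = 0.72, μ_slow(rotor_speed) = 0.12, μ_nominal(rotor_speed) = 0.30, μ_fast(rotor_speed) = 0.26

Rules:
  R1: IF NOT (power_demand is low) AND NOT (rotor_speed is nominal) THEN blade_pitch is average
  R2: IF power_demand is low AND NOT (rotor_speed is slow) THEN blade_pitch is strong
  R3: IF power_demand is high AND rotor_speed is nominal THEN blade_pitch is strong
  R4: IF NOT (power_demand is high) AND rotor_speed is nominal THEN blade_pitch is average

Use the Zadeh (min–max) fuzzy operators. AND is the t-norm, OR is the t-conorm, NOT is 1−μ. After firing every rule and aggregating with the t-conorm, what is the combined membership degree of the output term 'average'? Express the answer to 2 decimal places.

0.30

R1: ¬low=1−0.72=0.28, ¬nominal=1−0.30=0.70; AND[min(a, b)] → w = 0.28
R2: low=0.72, ¬slow=1−0.12=0.88; AND[min(a, b)] → w = 0.72
R3: high=0.14, nominal=0.30; AND[min(a, b)] → w = 0.14
R4: ¬high=1−0.14=0.86, nominal=0.30; AND[min(a, b)] → w = 0.30
Rules with consequent 'average': {R1, R4} → strengths 0.28, 0.30
Aggregate via t-conorm [max(a, b)]: 0.30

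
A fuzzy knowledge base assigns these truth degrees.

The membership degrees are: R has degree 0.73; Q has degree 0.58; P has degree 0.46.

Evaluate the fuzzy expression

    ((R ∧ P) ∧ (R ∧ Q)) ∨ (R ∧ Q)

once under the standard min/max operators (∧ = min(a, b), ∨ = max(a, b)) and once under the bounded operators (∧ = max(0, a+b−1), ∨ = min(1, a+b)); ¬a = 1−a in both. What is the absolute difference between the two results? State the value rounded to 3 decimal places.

Under standard min/max:
  R ∧ P = min(a, b) on (0.73, 0.46) = 0.46
  R ∧ Q = min(a, b) on (0.73, 0.58) = 0.58
  (R ∧ P) ∧ (R ∧ Q) = min(a, b) on (0.46, 0.58) = 0.46
  R ∧ Q = min(a, b) on (0.73, 0.58) = 0.58
  ((R ∧ P) ∧ (R ∧ Q)) ∨ (R ∧ Q) = max(a, b) on (0.46, 0.58) = 0.58
  → value = 0.5800
Under bounded:
  R ∧ P = max(0, a+b−1) on (0.73, 0.46) = 0.19
  R ∧ Q = max(0, a+b−1) on (0.73, 0.58) = 0.31
  (R ∧ P) ∧ (R ∧ Q) = max(0, a+b−1) on (0.19, 0.31) = 0.00
  R ∧ Q = max(0, a+b−1) on (0.73, 0.58) = 0.31
  ((R ∧ P) ∧ (R ∧ Q)) ∨ (R ∧ Q) = min(1, a+b) on (0.00, 0.31) = 0.31
  → value = 0.3100
|0.5800 − 0.3100| = 0.270

0.270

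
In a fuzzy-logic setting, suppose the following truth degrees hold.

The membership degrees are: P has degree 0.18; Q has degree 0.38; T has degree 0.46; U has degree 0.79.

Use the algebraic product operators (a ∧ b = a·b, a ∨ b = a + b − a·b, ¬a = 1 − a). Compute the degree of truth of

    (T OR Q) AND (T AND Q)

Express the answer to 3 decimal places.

T OR Q = a + b − a·b on (0.4600, 0.3800) = 0.6652
T AND Q = a·b on (0.4600, 0.3800) = 0.1748
(T OR Q) AND (T AND Q) = a·b on (0.6652, 0.1748) = 0.1163

0.116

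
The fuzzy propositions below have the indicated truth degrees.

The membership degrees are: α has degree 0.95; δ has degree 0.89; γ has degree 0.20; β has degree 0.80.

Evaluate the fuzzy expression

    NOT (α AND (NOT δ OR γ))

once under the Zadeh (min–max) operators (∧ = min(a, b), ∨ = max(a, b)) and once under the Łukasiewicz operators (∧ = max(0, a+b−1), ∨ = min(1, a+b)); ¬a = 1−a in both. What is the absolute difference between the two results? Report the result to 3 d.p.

Under Zadeh (min–max):
  NOT δ = 1 − 0.89 = 0.11
  NOT δ OR γ = max(a, b) on (0.11, 0.20) = 0.20
  α AND (NOT δ OR γ) = min(a, b) on (0.95, 0.20) = 0.20
  NOT (α AND (NOT δ OR γ)) = 1 − 0.20 = 0.80
  → value = 0.8000
Under Łukasiewicz:
  NOT δ = 1 − 0.89 = 0.11
  NOT δ OR γ = min(1, a+b) on (0.11, 0.20) = 0.31
  α AND (NOT δ OR γ) = max(0, a+b−1) on (0.95, 0.31) = 0.26
  NOT (α AND (NOT δ OR γ)) = 1 − 0.26 = 0.74
  → value = 0.7400
|0.8000 − 0.7400| = 0.060

0.060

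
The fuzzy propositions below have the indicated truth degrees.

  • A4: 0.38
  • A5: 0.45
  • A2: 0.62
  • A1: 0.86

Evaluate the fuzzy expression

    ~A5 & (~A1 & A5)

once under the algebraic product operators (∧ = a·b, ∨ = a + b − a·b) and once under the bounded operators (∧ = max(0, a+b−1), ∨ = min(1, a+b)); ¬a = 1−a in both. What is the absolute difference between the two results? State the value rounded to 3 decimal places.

0.035

Under algebraic product:
  ~A5 = 1 − 0.4500 = 0.5500
  ~A1 = 1 − 0.8600 = 0.1400
  ~A1 & A5 = a·b on (0.1400, 0.4500) = 0.0630
  ~A5 & (~A1 & A5) = a·b on (0.5500, 0.0630) = 0.0347
  → value = 0.0347
Under bounded:
  ~A5 = 1 − 0.45 = 0.55
  ~A1 = 1 − 0.86 = 0.14
  ~A1 & A5 = max(0, a+b−1) on (0.14, 0.45) = 0.00
  ~A5 & (~A1 & A5) = max(0, a+b−1) on (0.55, 0.00) = 0.00
  → value = 0.0000
|0.0347 − 0.0000| = 0.035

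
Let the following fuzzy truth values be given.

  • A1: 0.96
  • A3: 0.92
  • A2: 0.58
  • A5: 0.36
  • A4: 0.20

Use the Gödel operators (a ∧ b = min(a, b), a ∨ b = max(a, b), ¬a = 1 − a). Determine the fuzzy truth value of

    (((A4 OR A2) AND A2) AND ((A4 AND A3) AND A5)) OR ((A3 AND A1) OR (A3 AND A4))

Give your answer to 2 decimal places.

0.92

A4 OR A2 = max(a, b) on (0.20, 0.58) = 0.58
(A4 OR A2) AND A2 = min(a, b) on (0.58, 0.58) = 0.58
A4 AND A3 = min(a, b) on (0.20, 0.92) = 0.20
(A4 AND A3) AND A5 = min(a, b) on (0.20, 0.36) = 0.20
((A4 OR A2) AND A2) AND ((A4 AND A3) AND A5) = min(a, b) on (0.58, 0.20) = 0.20
A3 AND A1 = min(a, b) on (0.92, 0.96) = 0.92
A3 AND A4 = min(a, b) on (0.92, 0.20) = 0.20
(A3 AND A1) OR (A3 AND A4) = max(a, b) on (0.92, 0.20) = 0.92
(((A4 OR A2) AND A2) AND ((A4 AND A3) AND A5)) OR ((A3 AND A1) OR (A3 AND A4)) = max(a, b) on (0.20, 0.92) = 0.92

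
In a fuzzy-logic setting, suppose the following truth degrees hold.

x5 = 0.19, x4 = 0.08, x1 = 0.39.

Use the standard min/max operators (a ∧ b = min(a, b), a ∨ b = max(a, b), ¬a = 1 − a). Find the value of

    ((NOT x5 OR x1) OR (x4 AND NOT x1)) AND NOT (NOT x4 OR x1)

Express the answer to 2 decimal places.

NOT x5 = 1 − 0.19 = 0.81
NOT x5 OR x1 = max(a, b) on (0.81, 0.39) = 0.81
NOT x1 = 1 − 0.39 = 0.61
x4 AND NOT x1 = min(a, b) on (0.08, 0.61) = 0.08
(NOT x5 OR x1) OR (x4 AND NOT x1) = max(a, b) on (0.81, 0.08) = 0.81
NOT x4 = 1 − 0.08 = 0.92
NOT x4 OR x1 = max(a, b) on (0.92, 0.39) = 0.92
NOT (NOT x4 OR x1) = 1 − 0.92 = 0.08
((NOT x5 OR x1) OR (x4 AND NOT x1)) AND NOT (NOT x4 OR x1) = min(a, b) on (0.81, 0.08) = 0.08

0.08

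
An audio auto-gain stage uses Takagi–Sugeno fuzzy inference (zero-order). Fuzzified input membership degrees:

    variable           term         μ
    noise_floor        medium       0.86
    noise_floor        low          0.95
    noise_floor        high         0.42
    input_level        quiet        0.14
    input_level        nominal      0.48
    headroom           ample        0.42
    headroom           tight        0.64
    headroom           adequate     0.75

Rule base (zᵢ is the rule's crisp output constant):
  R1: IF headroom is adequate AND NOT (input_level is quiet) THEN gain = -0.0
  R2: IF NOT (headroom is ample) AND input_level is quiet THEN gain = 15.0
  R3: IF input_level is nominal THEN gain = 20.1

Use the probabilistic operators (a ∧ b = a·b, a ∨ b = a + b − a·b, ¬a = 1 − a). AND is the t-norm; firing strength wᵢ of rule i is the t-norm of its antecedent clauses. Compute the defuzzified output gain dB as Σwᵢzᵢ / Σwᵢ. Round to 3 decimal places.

9.008

R1 (z=-0.0): adequate=0.75, ¬quiet=1−0.14=0.86; AND[a·b] → w = 0.6450
R2 (z=15.0): ¬ample=1−0.42=0.58, quiet=0.14; AND[a·b] → w = 0.0812
R3 (z=20.1): nominal=0.48 → w = 0.4800
Weighted average = (0.6450·-0.0 + 0.0812·15.0 + 0.4800·20.1) / (0.6450 + 0.0812 + 0.4800)
  = 10.8660 / 1.2062 = 9.008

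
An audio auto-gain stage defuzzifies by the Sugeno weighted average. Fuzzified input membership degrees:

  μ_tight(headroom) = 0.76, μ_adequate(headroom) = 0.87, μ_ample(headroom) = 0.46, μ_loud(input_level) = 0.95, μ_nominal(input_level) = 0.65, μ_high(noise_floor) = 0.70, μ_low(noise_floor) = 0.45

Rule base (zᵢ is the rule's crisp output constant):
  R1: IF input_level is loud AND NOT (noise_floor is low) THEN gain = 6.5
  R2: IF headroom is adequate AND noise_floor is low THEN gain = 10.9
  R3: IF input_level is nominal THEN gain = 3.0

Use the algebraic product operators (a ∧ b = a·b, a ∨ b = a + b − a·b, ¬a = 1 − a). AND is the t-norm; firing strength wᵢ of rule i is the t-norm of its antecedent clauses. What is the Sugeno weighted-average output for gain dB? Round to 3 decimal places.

R1 (z=6.5): loud=0.95, ¬low=1−0.45=0.55; AND[a·b] → w = 0.5225
R2 (z=10.9): adequate=0.87, low=0.45; AND[a·b] → w = 0.3915
R3 (z=3.0): nominal=0.65 → w = 0.6500
Weighted average = (0.5225·6.5 + 0.3915·10.9 + 0.6500·3.0) / (0.5225 + 0.3915 + 0.6500)
  = 9.6136 / 1.5640 = 6.147

6.147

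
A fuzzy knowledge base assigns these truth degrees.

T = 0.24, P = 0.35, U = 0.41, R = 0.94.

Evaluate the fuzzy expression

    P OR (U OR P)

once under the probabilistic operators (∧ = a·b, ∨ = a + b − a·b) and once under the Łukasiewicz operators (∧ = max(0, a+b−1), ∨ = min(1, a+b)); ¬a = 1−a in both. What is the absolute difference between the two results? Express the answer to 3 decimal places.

0.249

Under probabilistic:
  U OR P = a + b − a·b on (0.4100, 0.3500) = 0.6165
  P OR (U OR P) = a + b − a·b on (0.3500, 0.6165) = 0.7507
  → value = 0.7507
Under Łukasiewicz:
  U OR P = min(1, a+b) on (0.41, 0.35) = 0.76
  P OR (U OR P) = min(1, a+b) on (0.35, 0.76) = 1.00
  → value = 1.0000
|0.7507 − 1.0000| = 0.249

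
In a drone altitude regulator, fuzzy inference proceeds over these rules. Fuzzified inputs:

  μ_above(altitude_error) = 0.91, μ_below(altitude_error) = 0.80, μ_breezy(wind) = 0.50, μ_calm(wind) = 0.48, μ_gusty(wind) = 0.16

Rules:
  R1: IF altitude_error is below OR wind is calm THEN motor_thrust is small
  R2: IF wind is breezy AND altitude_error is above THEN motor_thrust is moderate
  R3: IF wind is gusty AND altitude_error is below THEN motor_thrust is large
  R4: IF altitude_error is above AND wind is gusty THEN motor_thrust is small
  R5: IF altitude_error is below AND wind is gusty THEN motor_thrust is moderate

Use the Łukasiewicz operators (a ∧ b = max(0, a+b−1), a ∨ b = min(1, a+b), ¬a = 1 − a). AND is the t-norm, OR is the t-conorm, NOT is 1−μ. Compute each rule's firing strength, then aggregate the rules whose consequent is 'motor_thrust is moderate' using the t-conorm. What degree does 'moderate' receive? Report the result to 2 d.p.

R1: below=0.80, calm=0.48; OR[min(1, a+b)] → w = 1.00
R2: breezy=0.50, above=0.91; AND[max(0, a+b−1)] → w = 0.41
R3: gusty=0.16, below=0.80; AND[max(0, a+b−1)] → w = 0.00
R4: above=0.91, gusty=0.16; AND[max(0, a+b−1)] → w = 0.07
R5: below=0.80, gusty=0.16; AND[max(0, a+b−1)] → w = 0.00
Rules with consequent 'moderate': {R2, R5} → strengths 0.41, 0.00
Aggregate via t-conorm [min(1, a+b)]: 0.41

0.41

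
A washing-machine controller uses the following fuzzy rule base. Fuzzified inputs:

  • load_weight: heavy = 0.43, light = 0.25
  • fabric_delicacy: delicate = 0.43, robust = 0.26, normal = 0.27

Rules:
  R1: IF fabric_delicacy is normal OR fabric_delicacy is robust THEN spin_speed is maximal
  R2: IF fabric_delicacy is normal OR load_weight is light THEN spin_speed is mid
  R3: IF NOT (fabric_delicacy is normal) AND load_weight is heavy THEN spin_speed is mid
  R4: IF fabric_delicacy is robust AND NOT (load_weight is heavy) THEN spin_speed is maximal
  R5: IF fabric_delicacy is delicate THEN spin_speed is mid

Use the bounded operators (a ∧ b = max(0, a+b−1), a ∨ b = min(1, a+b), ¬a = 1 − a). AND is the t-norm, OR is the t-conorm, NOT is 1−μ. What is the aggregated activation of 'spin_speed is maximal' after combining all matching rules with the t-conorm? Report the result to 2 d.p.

0.53

R1: normal=0.27, robust=0.26; OR[min(1, a+b)] → w = 0.53
R2: normal=0.27, light=0.25; OR[min(1, a+b)] → w = 0.52
R3: ¬normal=1−0.27=0.73, heavy=0.43; AND[max(0, a+b−1)] → w = 0.16
R4: robust=0.26, ¬heavy=1−0.43=0.57; AND[max(0, a+b−1)] → w = 0.00
R5: delicate=0.43 → w = 0.43
Rules with consequent 'maximal': {R1, R4} → strengths 0.53, 0.00
Aggregate via t-conorm [min(1, a+b)]: 0.53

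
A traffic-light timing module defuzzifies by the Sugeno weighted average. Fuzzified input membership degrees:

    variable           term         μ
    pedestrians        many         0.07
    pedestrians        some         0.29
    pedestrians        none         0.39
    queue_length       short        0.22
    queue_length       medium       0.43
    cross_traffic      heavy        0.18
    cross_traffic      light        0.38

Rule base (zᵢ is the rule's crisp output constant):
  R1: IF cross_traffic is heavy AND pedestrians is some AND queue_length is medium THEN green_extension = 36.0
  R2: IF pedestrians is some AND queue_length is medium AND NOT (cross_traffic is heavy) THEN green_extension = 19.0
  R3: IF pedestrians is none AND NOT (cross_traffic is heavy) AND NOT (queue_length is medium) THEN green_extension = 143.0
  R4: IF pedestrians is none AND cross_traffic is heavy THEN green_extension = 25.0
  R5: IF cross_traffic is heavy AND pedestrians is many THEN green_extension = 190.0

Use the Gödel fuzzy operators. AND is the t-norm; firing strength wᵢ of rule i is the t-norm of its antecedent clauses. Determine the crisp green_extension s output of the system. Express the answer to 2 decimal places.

R1 (z=36.0): heavy=0.18, some=0.29, medium=0.43; AND[min(a, b)] → w = 0.18
R2 (z=19.0): some=0.29, medium=0.43, ¬heavy=1−0.18=0.82; AND[min(a, b)] → w = 0.29
R3 (z=143.0): none=0.39, ¬heavy=1−0.18=0.82, ¬medium=1−0.43=0.57; AND[min(a, b)] → w = 0.39
R4 (z=25.0): none=0.39, heavy=0.18; AND[min(a, b)] → w = 0.18
R5 (z=190.0): heavy=0.18, many=0.07; AND[min(a, b)] → w = 0.07
Weighted average = (0.18·36.0 + 0.29·19.0 + 0.39·143.0 + 0.18·25.0 + 0.07·190.0) / (0.18 + 0.29 + 0.39 + 0.18 + 0.07)
  = 85.5600 / 1.1100 = 77.08

77.08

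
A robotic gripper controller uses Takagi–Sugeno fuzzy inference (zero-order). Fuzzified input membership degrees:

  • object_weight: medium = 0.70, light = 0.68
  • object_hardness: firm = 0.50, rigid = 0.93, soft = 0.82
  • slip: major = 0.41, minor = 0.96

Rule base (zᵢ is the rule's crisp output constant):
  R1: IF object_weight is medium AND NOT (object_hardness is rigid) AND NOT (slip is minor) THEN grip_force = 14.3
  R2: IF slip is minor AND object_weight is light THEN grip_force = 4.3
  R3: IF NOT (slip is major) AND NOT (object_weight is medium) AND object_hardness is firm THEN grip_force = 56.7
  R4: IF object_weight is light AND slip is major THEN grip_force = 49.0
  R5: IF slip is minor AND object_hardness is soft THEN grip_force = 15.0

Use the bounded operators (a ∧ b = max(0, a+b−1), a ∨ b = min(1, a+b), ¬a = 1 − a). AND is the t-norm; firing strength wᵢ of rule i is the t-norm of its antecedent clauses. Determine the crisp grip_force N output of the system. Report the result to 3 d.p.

R1 (z=14.3): medium=0.70, ¬rigid=1−0.93=0.07, ¬minor=1−0.96=0.04; AND[max(0, a+b−1)] → w = 0.00
R2 (z=4.3): minor=0.96, light=0.68; AND[max(0, a+b−1)] → w = 0.64
R3 (z=56.7): ¬major=1−0.41=0.59, ¬medium=1−0.70=0.30, firm=0.50; AND[max(0, a+b−1)] → w = 0.00
R4 (z=49.0): light=0.68, major=0.41; AND[max(0, a+b−1)] → w = 0.09
R5 (z=15.0): minor=0.96, soft=0.82; AND[max(0, a+b−1)] → w = 0.78
Weighted average = (0.00·14.3 + 0.64·4.3 + 0.00·56.7 + 0.09·49.0 + 0.78·15.0) / (0.00 + 0.64 + 0.00 + 0.09 + 0.78)
  = 18.8620 / 1.5100 = 12.491

12.491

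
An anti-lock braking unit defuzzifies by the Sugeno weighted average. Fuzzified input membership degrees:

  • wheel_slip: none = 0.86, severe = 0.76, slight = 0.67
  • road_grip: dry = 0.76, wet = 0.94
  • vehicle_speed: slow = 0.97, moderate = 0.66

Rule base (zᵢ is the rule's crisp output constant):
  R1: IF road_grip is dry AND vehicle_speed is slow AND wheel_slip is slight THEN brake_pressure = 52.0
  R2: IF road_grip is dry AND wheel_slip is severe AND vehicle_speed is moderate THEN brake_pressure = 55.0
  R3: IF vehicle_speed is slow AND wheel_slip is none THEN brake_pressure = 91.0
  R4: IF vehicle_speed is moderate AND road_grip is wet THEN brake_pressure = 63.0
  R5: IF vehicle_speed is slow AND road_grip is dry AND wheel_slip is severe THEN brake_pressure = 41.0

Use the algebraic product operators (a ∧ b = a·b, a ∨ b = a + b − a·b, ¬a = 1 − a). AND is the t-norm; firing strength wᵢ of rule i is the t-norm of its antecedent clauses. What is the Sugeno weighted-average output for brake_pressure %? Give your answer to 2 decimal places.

63.88

R1 (z=52.0): dry=0.76, slow=0.97, slight=0.67; AND[a·b] → w = 0.4939
R2 (z=55.0): dry=0.76, severe=0.76, moderate=0.66; AND[a·b] → w = 0.3812
R3 (z=91.0): slow=0.97, none=0.86; AND[a·b] → w = 0.8342
R4 (z=63.0): moderate=0.66, wet=0.94; AND[a·b] → w = 0.6204
R5 (z=41.0): slow=0.97, dry=0.76, severe=0.76; AND[a·b] → w = 0.5603
Weighted average = (0.4939·52.0 + 0.3812·55.0 + 0.8342·91.0 + 0.6204·63.0 + 0.5603·41.0) / (0.4939 + 0.3812 + 0.8342 + 0.6204 + 0.5603)
  = 184.6195 / 2.8900 = 63.88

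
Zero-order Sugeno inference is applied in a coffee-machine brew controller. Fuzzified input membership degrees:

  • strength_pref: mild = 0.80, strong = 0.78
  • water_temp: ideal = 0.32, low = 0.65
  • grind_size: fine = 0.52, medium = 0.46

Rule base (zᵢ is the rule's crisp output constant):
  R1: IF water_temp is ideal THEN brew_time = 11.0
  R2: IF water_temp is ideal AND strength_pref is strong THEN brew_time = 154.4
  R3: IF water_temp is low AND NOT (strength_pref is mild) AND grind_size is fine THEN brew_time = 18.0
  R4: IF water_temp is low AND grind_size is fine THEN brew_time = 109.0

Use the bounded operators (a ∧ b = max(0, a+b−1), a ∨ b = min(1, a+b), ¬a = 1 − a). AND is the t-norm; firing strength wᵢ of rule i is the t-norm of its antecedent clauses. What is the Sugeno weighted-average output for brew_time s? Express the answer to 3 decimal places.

R1 (z=11.0): ideal=0.32 → w = 0.32
R2 (z=154.4): ideal=0.32, strong=0.78; AND[max(0, a+b−1)] → w = 0.10
R3 (z=18.0): low=0.65, ¬mild=1−0.80=0.20, fine=0.52; AND[max(0, a+b−1)] → w = 0.00
R4 (z=109.0): low=0.65, fine=0.52; AND[max(0, a+b−1)] → w = 0.17
Weighted average = (0.32·11.0 + 0.10·154.4 + 0.00·18.0 + 0.17·109.0) / (0.32 + 0.10 + 0.00 + 0.17)
  = 37.4900 / 0.5900 = 63.542

63.542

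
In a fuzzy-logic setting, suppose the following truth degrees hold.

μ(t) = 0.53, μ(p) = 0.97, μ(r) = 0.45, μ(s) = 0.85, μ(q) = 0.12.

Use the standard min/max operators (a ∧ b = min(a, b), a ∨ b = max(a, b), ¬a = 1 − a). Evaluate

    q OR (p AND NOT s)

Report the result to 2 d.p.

0.15

NOT s = 1 − 0.85 = 0.15
p AND NOT s = min(a, b) on (0.97, 0.15) = 0.15
q OR (p AND NOT s) = max(a, b) on (0.12, 0.15) = 0.15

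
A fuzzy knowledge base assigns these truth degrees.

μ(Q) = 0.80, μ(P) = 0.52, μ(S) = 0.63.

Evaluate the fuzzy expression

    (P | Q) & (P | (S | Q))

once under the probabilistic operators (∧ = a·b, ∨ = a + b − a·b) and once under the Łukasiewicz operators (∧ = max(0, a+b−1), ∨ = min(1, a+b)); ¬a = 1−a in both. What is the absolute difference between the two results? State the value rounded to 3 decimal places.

Under probabilistic:
  P | Q = a + b − a·b on (0.5200, 0.8000) = 0.9040
  S | Q = a + b − a·b on (0.6300, 0.8000) = 0.9260
  P | (S | Q) = a + b − a·b on (0.5200, 0.9260) = 0.9645
  (P | Q) & (P | (S | Q)) = a·b on (0.9040, 0.9645) = 0.8719
  → value = 0.8719
Under Łukasiewicz:
  P | Q = min(1, a+b) on (0.52, 0.80) = 1.00
  S | Q = min(1, a+b) on (0.63, 0.80) = 1.00
  P | (S | Q) = min(1, a+b) on (0.52, 1.00) = 1.00
  (P | Q) & (P | (S | Q)) = max(0, a+b−1) on (1.00, 1.00) = 1.00
  → value = 1.0000
|0.8719 − 1.0000| = 0.128

0.128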